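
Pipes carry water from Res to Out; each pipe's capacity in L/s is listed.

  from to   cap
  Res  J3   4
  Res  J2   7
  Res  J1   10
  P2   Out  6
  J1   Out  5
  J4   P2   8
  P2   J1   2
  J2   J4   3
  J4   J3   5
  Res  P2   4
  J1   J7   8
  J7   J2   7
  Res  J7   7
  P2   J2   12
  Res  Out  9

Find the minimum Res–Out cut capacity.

20

Augment Res→Out: bottleneck 9, flow now 9.
Augment Res→P2→Out: bottleneck 4, flow now 13.
Augment Res→J1→Out: bottleneck 5, flow now 18.
Augment Res→J2→J4→P2→Out: bottleneck 2, flow now 20.
No augmenting path remains; maximum flow = 20.
By max-flow min-cut, the minimum cut capacity equals the max flow.
In the residual graph, reachable from Res: {Res, J4, P2, J1, J7, J2, J3}.
Min-cut edges: Res→Out (9), P2→Out (6), J1→Out (5); capacity 9 + 6 + 5 = 20.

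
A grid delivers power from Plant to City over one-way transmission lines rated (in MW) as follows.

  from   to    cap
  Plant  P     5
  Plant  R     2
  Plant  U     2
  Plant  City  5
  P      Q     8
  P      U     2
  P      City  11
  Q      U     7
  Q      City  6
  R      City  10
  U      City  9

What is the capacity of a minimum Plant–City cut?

14

Augment Plant→City: bottleneck 5, flow now 5.
Augment Plant→P→City: bottleneck 5, flow now 10.
Augment Plant→R→City: bottleneck 2, flow now 12.
Augment Plant→U→City: bottleneck 2, flow now 14.
No augmenting path remains; maximum flow = 14.
By max-flow min-cut, the minimum cut capacity equals the max flow.
In the residual graph, reachable from Plant: {Plant}.
Min-cut edges: Plant→P (5), Plant→R (2), Plant→U (2), Plant→City (5); capacity 5 + 2 + 2 + 5 = 14.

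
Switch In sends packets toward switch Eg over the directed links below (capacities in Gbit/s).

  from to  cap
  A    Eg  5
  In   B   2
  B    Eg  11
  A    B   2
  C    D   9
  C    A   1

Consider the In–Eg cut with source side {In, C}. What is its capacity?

Edges leaving {In, C}: In→B (2), C→A (1), C→D (9).
Cut capacity = 2 + 1 + 9 = 12.

12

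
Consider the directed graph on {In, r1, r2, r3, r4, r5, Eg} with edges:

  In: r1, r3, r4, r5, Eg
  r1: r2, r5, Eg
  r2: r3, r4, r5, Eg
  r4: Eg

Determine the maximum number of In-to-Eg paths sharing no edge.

Assign every edge capacity 1; by Menger, the answer equals the max flow.
Path In→Eg (+1); total 1.
Path In→r1→Eg (+1); total 2.
Path In→r4→Eg (+1); total 3.
No residual In→Eg path; max flow = 3.
Certifying cut of size 3: {In→Eg, In→r1, In→r4}.

3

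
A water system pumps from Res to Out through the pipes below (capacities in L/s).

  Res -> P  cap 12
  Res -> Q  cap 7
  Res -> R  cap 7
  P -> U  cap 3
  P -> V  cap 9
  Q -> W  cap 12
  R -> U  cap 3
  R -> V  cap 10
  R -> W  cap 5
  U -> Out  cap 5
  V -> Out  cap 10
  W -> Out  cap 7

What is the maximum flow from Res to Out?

22

Augment Res→P→U→Out: bottleneck 3, flow now 3.
Augment Res→P→V→Out: bottleneck 9, flow now 12.
Augment Res→Q→W→Out: bottleneck 7, flow now 19.
Augment Res→R→U→Out: bottleneck 2, flow now 21.
Augment Res→R→V→Out: bottleneck 1, flow now 22.
No augmenting path remains; maximum flow = 22.
In the residual graph, reachable from Res: {Res, P, Q, R, U, V, W}.
Min-cut edges: U→Out (5), V→Out (10), W→Out (7); capacity 5 + 10 + 7 = 22.
This cut is saturated, so no flow can exceed 22.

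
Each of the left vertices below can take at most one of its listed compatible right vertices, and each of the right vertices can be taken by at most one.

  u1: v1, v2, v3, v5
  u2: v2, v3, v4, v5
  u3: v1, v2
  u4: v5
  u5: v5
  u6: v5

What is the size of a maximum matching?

Unit-capacity flow: source→left, listed edges, right→sink; max matching = max flow.
Augmenting path u1→v1 (+1); matched 1.
Augmenting path u2→v2 (+1); matched 2.
Augmenting path u4→v5 (+1); matched 3.
Augmenting path u3→v1→u1→v3 (+1); matched 4.
No augmenting path remains; maximum matching = 4.
König certificate: {u1, u2, u3, v5} is a vertex cover of size 4 (every listed pair touches it), so no matching can be larger.

4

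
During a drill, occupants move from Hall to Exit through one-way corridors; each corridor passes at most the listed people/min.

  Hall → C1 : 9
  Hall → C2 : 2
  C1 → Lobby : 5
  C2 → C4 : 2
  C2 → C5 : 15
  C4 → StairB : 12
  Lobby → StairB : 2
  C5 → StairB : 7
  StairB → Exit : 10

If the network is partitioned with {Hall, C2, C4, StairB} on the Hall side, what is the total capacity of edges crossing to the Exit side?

34

Edges leaving {Hall, C2, C4, StairB}: Hall→C1 (9), C2→C5 (15), StairB→Exit (10).
Cut capacity = 9 + 15 + 10 = 34.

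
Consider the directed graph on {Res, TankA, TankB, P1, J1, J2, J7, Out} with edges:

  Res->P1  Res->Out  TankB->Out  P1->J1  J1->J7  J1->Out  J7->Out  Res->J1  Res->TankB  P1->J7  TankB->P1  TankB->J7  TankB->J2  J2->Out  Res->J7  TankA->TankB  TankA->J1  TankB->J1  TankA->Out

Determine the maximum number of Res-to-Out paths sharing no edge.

Assign every edge capacity 1; by Menger, the answer equals the max flow.
Path Res→Out (+1); total 1.
Path Res→TankB→Out (+1); total 2.
Path Res→J1→Out (+1); total 3.
Path Res→J7→Out (+1); total 4.
No residual Res→Out path; max flow = 4.
Certifying cut of size 4: {J1→Out, J7→Out, Res→Out, Res→TankB}.

4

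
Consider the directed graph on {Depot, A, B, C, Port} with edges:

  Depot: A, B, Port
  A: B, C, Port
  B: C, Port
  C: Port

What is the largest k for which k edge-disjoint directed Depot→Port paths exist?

Assign every edge capacity 1; by Menger, the answer equals the max flow.
Path Depot→Port (+1); total 1.
Path Depot→A→Port (+1); total 2.
Path Depot→B→Port (+1); total 3.
No residual Depot→Port path; max flow = 3.
Certifying cut of size 3: {Depot→A, Depot→B, Depot→Port}.

3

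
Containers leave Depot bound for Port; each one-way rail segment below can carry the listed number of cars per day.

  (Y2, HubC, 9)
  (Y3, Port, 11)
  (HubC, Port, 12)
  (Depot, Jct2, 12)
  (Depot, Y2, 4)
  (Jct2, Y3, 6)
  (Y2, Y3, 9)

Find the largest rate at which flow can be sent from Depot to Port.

Augment Depot→Y2→HubC→Port: bottleneck 4, flow now 4.
Augment Depot→Jct2→Y3→Port: bottleneck 6, flow now 10.
No augmenting path remains; maximum flow = 10.
In the residual graph, reachable from Depot: {Depot, Jct2}.
Min-cut edges: Depot→Y2 (4), Jct2→Y3 (6); capacity 4 + 6 = 10.
This cut is saturated, so no flow can exceed 10.

10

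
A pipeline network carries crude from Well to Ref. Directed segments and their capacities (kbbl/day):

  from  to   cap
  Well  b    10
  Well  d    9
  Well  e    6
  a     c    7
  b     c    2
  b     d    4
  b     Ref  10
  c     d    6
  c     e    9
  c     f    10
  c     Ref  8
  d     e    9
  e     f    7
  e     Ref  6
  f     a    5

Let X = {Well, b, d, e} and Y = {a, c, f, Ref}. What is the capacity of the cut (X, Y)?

25

Edges leaving {Well, b, d, e}: b→c (2), b→Ref (10), e→f (7), e→Ref (6).
Cut capacity = 2 + 10 + 7 + 6 = 25.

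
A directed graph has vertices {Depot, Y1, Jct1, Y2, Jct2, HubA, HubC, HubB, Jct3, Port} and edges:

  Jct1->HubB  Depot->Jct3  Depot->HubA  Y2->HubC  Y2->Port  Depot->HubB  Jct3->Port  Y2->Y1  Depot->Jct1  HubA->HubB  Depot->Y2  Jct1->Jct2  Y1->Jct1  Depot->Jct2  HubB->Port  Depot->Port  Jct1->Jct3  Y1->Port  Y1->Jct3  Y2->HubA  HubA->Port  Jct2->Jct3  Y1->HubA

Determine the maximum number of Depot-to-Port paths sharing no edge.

Assign every edge capacity 1; by Menger, the answer equals the max flow.
Path Depot→Port (+1); total 1.
Path Depot→Y2→Port (+1); total 2.
Path Depot→HubA→Port (+1); total 3.
Path Depot→HubB→Port (+1); total 4.
Path Depot→Jct3→Port (+1); total 5.
No residual Depot→Port path; max flow = 5.
Certifying cut of size 5: {Depot→HubA, Depot→Port, Depot→Y2, HubB→Port, Jct3→Port}.

5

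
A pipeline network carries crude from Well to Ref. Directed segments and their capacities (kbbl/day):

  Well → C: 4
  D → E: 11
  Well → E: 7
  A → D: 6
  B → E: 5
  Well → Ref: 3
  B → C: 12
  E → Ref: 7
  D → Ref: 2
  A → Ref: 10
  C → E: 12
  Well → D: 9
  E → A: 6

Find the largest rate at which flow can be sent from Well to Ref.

Augment Well→Ref: bottleneck 3, flow now 3.
Augment Well→D→Ref: bottleneck 2, flow now 5.
Augment Well→E→Ref: bottleneck 7, flow now 12.
Augment Well→C→E→A→Ref: bottleneck 4, flow now 16.
Augment Well→D→E→A→Ref: bottleneck 2, flow now 18.
No augmenting path remains; maximum flow = 18.
In the residual graph, reachable from Well: {Well, C, D, E}.
Min-cut edges: Well→Ref (3), D→Ref (2), E→A (6), E→Ref (7); capacity 3 + 2 + 6 + 7 = 18.
This cut is saturated, so no flow can exceed 18.

18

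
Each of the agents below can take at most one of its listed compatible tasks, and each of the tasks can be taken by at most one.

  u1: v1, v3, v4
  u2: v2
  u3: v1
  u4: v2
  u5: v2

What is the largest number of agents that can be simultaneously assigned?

3

Unit-capacity flow: source→left, listed edges, right→sink; max matching = max flow.
Augmenting path u1→v1 (+1); matched 1.
Augmenting path u2→v2 (+1); matched 2.
Augmenting path u3→v1→u1→v3 (+1); matched 3.
No augmenting path remains; maximum matching = 3.
König certificate: {u1, u3, v2} is a vertex cover of size 3 (every listed pair touches it), so no matching can be larger.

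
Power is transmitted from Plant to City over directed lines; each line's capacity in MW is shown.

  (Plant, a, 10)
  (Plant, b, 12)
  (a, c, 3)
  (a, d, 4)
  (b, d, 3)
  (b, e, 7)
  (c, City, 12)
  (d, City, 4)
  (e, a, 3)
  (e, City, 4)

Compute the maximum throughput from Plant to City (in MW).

11

Augment Plant→a→c→City: bottleneck 3, flow now 3.
Augment Plant→a→d→City: bottleneck 4, flow now 7.
Augment Plant→b→e→City: bottleneck 4, flow now 11.
No augmenting path remains; maximum flow = 11.
In the residual graph, reachable from Plant: {Plant, a, b, d, e}.
Min-cut edges: a→c (3), d→City (4), e→City (4); capacity 3 + 4 + 4 = 11.
This cut is saturated, so no flow can exceed 11.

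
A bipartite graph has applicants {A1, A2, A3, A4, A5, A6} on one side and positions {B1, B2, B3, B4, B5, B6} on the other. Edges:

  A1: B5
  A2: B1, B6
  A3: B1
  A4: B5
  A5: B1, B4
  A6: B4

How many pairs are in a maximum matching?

Unit-capacity flow: source→left, listed edges, right→sink; max matching = max flow.
Augmenting path A1→B5 (+1); matched 1.
Augmenting path A2→B1 (+1); matched 2.
Augmenting path A5→B4 (+1); matched 3.
Augmenting path A3→B1→A2→B6 (+1); matched 4.
No augmenting path remains; maximum matching = 4.
König certificate: {A2, B1, B4, B5} is a vertex cover of size 4 (every listed pair touches it), so no matching can be larger.

4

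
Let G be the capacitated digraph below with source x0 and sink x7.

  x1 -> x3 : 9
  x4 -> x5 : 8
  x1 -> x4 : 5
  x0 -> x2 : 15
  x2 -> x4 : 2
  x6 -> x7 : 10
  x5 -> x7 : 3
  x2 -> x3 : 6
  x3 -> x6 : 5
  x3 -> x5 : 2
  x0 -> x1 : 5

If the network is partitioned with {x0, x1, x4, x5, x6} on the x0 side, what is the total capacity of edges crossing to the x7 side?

Edges leaving {x0, x1, x4, x5, x6}: x0→x2 (15), x1→x3 (9), x5→x7 (3), x6→x7 (10).
Cut capacity = 15 + 9 + 3 + 10 = 37.

37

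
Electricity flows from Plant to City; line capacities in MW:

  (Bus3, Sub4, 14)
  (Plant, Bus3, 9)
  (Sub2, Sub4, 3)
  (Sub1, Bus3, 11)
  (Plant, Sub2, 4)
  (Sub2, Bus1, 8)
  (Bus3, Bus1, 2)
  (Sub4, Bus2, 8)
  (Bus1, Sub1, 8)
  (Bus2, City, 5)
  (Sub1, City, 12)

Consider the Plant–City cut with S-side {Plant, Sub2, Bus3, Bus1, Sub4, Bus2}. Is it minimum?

No — its capacity is 13, but the minimum cut has capacity 11.

Given cut capacity: 8 + 5 = 13.
Augment Plant→Sub2→Bus1→Sub1→City: bottleneck 4, flow now 4.
Augment Plant→Bus3→Bus1→Sub1→City: bottleneck 2, flow now 6.
Augment Plant→Bus3→Sub4→Bus2→City: bottleneck 5, flow now 11.
No augmenting path remains; maximum flow = 11.
In the residual graph, reachable from Plant: {Plant, Bus3, Sub4, Bus2}.
Min-cut edges: Plant→Sub2 (4), Bus3→Bus1 (2), Bus2→City (5); capacity 4 + 2 + 5 = 11.
Cut capacity 13 exceeds the max flow 11, so it is not minimum.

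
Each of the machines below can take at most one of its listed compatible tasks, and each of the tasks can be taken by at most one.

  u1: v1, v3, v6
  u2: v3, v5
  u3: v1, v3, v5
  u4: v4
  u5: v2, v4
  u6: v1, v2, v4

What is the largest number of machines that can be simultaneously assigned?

Unit-capacity flow: source→left, listed edges, right→sink; max matching = max flow.
Augmenting path u1→v1 (+1); matched 1.
Augmenting path u2→v3 (+1); matched 2.
Augmenting path u3→v5 (+1); matched 3.
Augmenting path u4→v4 (+1); matched 4.
Augmenting path u5→v2 (+1); matched 5.
Augmenting path u6→v1→u1→v6 (+1); matched 6.
No augmenting path remains; maximum matching = 6.
König certificate: {u1, u2, u3, u4, u5, u6} is a vertex cover of size 6 (every listed pair touches it), so no matching can be larger.

6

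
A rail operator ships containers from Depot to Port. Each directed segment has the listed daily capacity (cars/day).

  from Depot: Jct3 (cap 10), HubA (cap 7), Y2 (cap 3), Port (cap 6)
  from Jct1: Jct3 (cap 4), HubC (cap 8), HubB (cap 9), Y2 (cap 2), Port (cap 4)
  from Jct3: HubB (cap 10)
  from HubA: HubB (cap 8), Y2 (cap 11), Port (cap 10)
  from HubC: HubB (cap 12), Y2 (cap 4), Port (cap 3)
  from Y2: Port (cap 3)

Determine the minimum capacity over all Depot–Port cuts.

Augment Depot→Port: bottleneck 6, flow now 6.
Augment Depot→HubA→Port: bottleneck 7, flow now 13.
Augment Depot→Y2→Port: bottleneck 3, flow now 16.
No augmenting path remains; maximum flow = 16.
By max-flow min-cut, the minimum cut capacity equals the max flow.
In the residual graph, reachable from Depot: {Depot, Jct3, HubB}.
Min-cut edges: Depot→HubA (7), Depot→Y2 (3), Depot→Port (6); capacity 7 + 3 + 6 = 16.

16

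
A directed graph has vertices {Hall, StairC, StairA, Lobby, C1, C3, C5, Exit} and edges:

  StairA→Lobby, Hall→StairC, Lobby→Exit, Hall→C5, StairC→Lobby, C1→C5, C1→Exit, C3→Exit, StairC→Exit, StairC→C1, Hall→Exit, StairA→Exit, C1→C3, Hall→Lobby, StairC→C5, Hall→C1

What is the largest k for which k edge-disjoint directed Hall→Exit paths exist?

4

Assign every edge capacity 1; by Menger, the answer equals the max flow.
Path Hall→Exit (+1); total 1.
Path Hall→StairC→Exit (+1); total 2.
Path Hall→Lobby→Exit (+1); total 3.
Path Hall→C1→Exit (+1); total 4.
No residual Hall→Exit path; max flow = 4.
Certifying cut of size 4: {Hall→C1, Hall→Exit, Hall→Lobby, Hall→StairC}.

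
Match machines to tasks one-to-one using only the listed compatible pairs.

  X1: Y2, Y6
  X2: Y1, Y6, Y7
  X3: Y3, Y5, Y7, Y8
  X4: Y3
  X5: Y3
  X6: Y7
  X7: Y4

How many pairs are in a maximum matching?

6

Unit-capacity flow: source→left, listed edges, right→sink; max matching = max flow.
Augmenting path X1→Y2 (+1); matched 1.
Augmenting path X2→Y1 (+1); matched 2.
Augmenting path X3→Y3 (+1); matched 3.
Augmenting path X6→Y7 (+1); matched 4.
Augmenting path X7→Y4 (+1); matched 5.
Augmenting path X4→Y3→X3→Y5 (+1); matched 6.
No augmenting path remains; maximum matching = 6.
König certificate: {X1, X2, X3, X6, X7, Y3} is a vertex cover of size 6 (every listed pair touches it), so no matching can be larger.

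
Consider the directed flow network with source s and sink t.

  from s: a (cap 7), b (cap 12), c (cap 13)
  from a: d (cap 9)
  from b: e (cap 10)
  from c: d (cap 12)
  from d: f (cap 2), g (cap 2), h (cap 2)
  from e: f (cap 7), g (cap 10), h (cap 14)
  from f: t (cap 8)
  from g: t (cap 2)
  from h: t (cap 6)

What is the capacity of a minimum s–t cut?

16

Augment s→a→d→f→t: bottleneck 2, flow now 2.
Augment s→a→d→g→t: bottleneck 2, flow now 4.
Augment s→a→d→h→t: bottleneck 2, flow now 6.
Augment s→b→e→f→t: bottleneck 6, flow now 12.
Augment s→b→e→h→t: bottleneck 4, flow now 16.
No augmenting path remains; maximum flow = 16.
By max-flow min-cut, the minimum cut capacity equals the max flow.
In the residual graph, reachable from s: {s, a, b, c, d}.
Min-cut edges: b→e (10), d→f (2), d→g (2), d→h (2); capacity 10 + 2 + 2 + 2 = 16.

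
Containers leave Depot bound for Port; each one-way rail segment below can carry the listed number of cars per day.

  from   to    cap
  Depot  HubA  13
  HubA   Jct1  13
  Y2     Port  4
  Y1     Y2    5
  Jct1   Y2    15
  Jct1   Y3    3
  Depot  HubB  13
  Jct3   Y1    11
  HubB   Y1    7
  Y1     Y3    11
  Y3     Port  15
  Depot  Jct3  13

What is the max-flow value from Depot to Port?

Augment Depot→HubA→Jct1→Y3→Port: bottleneck 3, flow now 3.
Augment Depot→HubA→Jct1→Y2→Port: bottleneck 4, flow now 7.
Augment Depot→HubB→Y1→Y3→Port: bottleneck 7, flow now 14.
Augment Depot→Jct3→Y1→Y3→Port: bottleneck 4, flow now 18.
No augmenting path remains; maximum flow = 18.
In the residual graph, reachable from Depot: {Depot, HubA, HubB, Jct3, Y1, Jct1, Y2}.
Min-cut edges: Y1→Y3 (11), Jct1→Y3 (3), Y2→Port (4); capacity 11 + 3 + 4 = 18.
This cut is saturated, so no flow can exceed 18.

18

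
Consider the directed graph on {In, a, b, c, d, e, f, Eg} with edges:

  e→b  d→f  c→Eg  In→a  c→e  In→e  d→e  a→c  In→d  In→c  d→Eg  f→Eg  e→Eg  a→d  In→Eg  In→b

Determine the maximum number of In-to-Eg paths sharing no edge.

Assign every edge capacity 1; by Menger, the answer equals the max flow.
Path In→Eg (+1); total 1.
Path In→c→Eg (+1); total 2.
Path In→d→Eg (+1); total 3.
Path In→e→Eg (+1); total 4.
Path In→a→d→f→Eg (+1); total 5.
No residual In→Eg path; max flow = 5.
Certifying cut of size 5: {In→Eg, In→a, In→c, In→d, In→e}.

5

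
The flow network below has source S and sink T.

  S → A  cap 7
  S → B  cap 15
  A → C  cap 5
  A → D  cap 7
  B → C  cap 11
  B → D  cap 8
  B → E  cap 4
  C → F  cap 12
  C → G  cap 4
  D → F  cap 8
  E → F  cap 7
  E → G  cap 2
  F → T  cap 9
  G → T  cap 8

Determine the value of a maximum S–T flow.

Augment S→A→C→F→T: bottleneck 5, flow now 5.
Augment S→A→D→F→T: bottleneck 2, flow now 7.
Augment S→B→C→F→T: bottleneck 2, flow now 9.
Augment S→B→C→G→T: bottleneck 4, flow now 13.
Augment S→B→E→G→T: bottleneck 2, flow now 15.
No augmenting path remains; maximum flow = 15.
In the residual graph, reachable from S: {S, A, B, C, D, E, F}.
Min-cut edges: C→G (4), E→G (2), F→T (9); capacity 4 + 2 + 9 = 15.
This cut is saturated, so no flow can exceed 15.

15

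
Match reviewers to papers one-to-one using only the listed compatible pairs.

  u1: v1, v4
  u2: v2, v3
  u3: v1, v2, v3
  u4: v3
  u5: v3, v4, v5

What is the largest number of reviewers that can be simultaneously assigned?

5

Unit-capacity flow: source→left, listed edges, right→sink; max matching = max flow.
Augmenting path u1→v1 (+1); matched 1.
Augmenting path u2→v2 (+1); matched 2.
Augmenting path u3→v3 (+1); matched 3.
Augmenting path u5→v4 (+1); matched 4.
Augmenting path u4→v3→u3→v1→u1→v4→u5→v5 (+1); matched 5.
No augmenting path remains; maximum matching = 5.
König certificate: {u1, u2, u3, u4, u5} is a vertex cover of size 5 (every listed pair touches it), so no matching can be larger.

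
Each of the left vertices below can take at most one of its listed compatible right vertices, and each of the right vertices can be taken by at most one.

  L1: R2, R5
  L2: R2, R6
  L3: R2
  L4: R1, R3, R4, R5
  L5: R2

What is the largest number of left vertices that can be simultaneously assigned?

Unit-capacity flow: source→left, listed edges, right→sink; max matching = max flow.
Augmenting path L1→R2 (+1); matched 1.
Augmenting path L2→R6 (+1); matched 2.
Augmenting path L4→R1 (+1); matched 3.
Augmenting path L3→R2→L1→R5 (+1); matched 4.
No augmenting path remains; maximum matching = 4.
König certificate: {L1, L2, L4, R2} is a vertex cover of size 4 (every listed pair touches it), so no matching can be larger.

4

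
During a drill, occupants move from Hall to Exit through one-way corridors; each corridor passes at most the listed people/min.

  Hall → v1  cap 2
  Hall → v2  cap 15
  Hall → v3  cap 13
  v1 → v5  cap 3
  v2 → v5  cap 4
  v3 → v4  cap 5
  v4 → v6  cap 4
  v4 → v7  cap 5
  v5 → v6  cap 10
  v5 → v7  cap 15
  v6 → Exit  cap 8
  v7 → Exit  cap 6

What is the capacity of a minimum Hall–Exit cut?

Augment Hall→v1→v5→v6→Exit: bottleneck 2, flow now 2.
Augment Hall→v2→v5→v6→Exit: bottleneck 4, flow now 6.
Augment Hall→v3→v4→v6→Exit: bottleneck 2, flow now 8.
Augment Hall→v3→v4→v7→Exit: bottleneck 3, flow now 11.
No augmenting path remains; maximum flow = 11.
By max-flow min-cut, the minimum cut capacity equals the max flow.
In the residual graph, reachable from Hall: {Hall, v2, v3}.
Min-cut edges: Hall→v1 (2), v2→v5 (4), v3→v4 (5); capacity 2 + 4 + 5 = 11.

11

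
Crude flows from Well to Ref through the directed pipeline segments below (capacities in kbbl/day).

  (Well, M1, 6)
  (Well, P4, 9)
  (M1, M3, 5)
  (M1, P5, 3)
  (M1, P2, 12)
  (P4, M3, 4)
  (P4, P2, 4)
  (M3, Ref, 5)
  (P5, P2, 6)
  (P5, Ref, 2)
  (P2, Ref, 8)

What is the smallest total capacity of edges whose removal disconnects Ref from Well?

Augment Well→M1→M3→Ref: bottleneck 5, flow now 5.
Augment Well→M1→P5→Ref: bottleneck 1, flow now 6.
Augment Well→P4→P2→Ref: bottleneck 4, flow now 10.
Augment Well→P4→M3→M1→P5→Ref: bottleneck 1, flow now 11. (uses reverse residual edge)
Augment Well→P4→M3→M1→P2→Ref: bottleneck 3, flow now 14. (uses reverse residual edge)
No augmenting path remains; maximum flow = 14.
By max-flow min-cut, the minimum cut capacity equals the max flow.
In the residual graph, reachable from Well: {Well, P4}.
Min-cut edges: Well→M1 (6), P4→M3 (4), P4→P2 (4); capacity 6 + 4 + 4 = 14.

14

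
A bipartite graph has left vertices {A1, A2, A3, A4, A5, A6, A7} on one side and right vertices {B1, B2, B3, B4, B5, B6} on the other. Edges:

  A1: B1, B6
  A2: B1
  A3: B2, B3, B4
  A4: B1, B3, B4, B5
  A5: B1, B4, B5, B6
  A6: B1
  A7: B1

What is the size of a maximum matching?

Unit-capacity flow: source→left, listed edges, right→sink; max matching = max flow.
Augmenting path A1→B1 (+1); matched 1.
Augmenting path A3→B2 (+1); matched 2.
Augmenting path A4→B3 (+1); matched 3.
Augmenting path A5→B4 (+1); matched 4.
Augmenting path A2→B1→A1→B6 (+1); matched 5.
No augmenting path remains; maximum matching = 5.
König certificate: {A1, A3, A4, A5, B1} is a vertex cover of size 5 (every listed pair touches it), so no matching can be larger.

5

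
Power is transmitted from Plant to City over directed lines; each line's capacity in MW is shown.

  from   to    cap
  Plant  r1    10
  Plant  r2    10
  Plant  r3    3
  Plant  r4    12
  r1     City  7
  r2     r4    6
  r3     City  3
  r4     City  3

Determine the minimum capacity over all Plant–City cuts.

Augment Plant→r1→City: bottleneck 7, flow now 7.
Augment Plant→r3→City: bottleneck 3, flow now 10.
Augment Plant→r4→City: bottleneck 3, flow now 13.
No augmenting path remains; maximum flow = 13.
By max-flow min-cut, the minimum cut capacity equals the max flow.
In the residual graph, reachable from Plant: {Plant, r1, r2, r4}.
Min-cut edges: Plant→r3 (3), r1→City (7), r4→City (3); capacity 3 + 7 + 3 = 13.

13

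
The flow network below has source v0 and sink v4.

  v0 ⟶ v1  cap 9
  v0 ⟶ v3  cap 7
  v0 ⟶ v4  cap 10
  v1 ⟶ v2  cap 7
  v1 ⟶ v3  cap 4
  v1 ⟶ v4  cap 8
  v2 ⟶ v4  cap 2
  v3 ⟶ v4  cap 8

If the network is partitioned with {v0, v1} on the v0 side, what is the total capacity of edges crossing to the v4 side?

36

Edges leaving {v0, v1}: v0→v3 (7), v0→v4 (10), v1→v2 (7), v1→v3 (4), v1→v4 (8).
Cut capacity = 7 + 10 + 7 + 4 + 8 = 36.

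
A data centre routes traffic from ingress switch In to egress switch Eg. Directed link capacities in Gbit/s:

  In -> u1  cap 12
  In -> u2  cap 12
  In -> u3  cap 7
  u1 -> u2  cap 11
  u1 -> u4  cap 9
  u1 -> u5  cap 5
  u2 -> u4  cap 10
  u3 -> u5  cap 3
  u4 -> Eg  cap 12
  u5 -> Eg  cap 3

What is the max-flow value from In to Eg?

15

Augment In→u1→u4→Eg: bottleneck 9, flow now 9.
Augment In→u1→u5→Eg: bottleneck 3, flow now 12.
Augment In→u2→u4→Eg: bottleneck 3, flow now 15.
No augmenting path remains; maximum flow = 15.
In the residual graph, reachable from In: {In, u1, u2, u3, u4, u5}.
Min-cut edges: u4→Eg (12), u5→Eg (3); capacity 12 + 3 = 15.
This cut is saturated, so no flow can exceed 15.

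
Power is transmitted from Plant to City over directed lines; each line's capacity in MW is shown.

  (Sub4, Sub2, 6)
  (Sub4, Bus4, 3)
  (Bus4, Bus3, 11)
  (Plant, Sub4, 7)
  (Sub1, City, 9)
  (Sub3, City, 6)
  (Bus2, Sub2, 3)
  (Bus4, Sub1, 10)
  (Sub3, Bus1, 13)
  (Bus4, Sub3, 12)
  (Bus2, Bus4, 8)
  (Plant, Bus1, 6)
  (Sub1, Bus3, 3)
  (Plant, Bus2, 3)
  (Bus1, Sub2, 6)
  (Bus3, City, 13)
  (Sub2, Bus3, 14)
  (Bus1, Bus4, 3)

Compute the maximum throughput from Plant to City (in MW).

16

Augment Plant→Bus2→Bus4→Sub3→City: bottleneck 3, flow now 3.
Augment Plant→Sub4→Bus4→Sub3→City: bottleneck 3, flow now 6.
Augment Plant→Sub4→Sub2→Bus3→City: bottleneck 4, flow now 10.
Augment Plant→Bus1→Bus4→Sub1→City: bottleneck 3, flow now 13.
Augment Plant→Bus1→Sub2→Bus3→City: bottleneck 3, flow now 16.
No augmenting path remains; maximum flow = 16.
In the residual graph, reachable from Plant: {Plant}.
Min-cut edges: Plant→Bus2 (3), Plant→Sub4 (7), Plant→Bus1 (6); capacity 3 + 7 + 6 = 16.
This cut is saturated, so no flow can exceed 16.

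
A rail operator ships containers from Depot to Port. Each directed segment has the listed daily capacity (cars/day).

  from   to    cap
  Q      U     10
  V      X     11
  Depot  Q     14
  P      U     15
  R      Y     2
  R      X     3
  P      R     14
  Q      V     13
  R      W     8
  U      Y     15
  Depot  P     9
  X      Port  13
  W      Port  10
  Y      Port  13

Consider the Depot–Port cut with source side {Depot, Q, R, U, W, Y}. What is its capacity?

48

Edges leaving {Depot, Q, R, U, W, Y}: Depot→P (9), Q→V (13), R→X (3), W→Port (10), Y→Port (13).
Cut capacity = 9 + 13 + 3 + 10 + 13 = 48.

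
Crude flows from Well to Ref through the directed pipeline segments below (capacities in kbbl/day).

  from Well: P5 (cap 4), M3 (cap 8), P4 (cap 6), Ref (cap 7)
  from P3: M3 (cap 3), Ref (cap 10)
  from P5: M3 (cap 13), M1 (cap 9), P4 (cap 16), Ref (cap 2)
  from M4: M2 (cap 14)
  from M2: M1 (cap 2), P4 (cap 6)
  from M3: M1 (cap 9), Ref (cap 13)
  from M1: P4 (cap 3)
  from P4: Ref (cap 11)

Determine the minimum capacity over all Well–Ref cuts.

Augment Well→Ref: bottleneck 7, flow now 7.
Augment Well→P5→Ref: bottleneck 2, flow now 9.
Augment Well→M3→Ref: bottleneck 8, flow now 17.
Augment Well→P4→Ref: bottleneck 6, flow now 23.
Augment Well→P5→M3→Ref: bottleneck 2, flow now 25.
No augmenting path remains; maximum flow = 25.
By max-flow min-cut, the minimum cut capacity equals the max flow.
In the residual graph, reachable from Well: {Well}.
Min-cut edges: Well→P5 (4), Well→M3 (8), Well→P4 (6), Well→Ref (7); capacity 4 + 8 + 6 + 7 = 25.

25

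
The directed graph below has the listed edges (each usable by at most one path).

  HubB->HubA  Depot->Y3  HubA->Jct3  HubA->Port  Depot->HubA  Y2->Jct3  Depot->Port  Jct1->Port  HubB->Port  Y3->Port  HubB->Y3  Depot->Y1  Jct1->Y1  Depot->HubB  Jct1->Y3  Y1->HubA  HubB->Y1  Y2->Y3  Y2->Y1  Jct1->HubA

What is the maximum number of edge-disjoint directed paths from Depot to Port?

Assign every edge capacity 1; by Menger, the answer equals the max flow.
Path Depot→Port (+1); total 1.
Path Depot→HubB→Port (+1); total 2.
Path Depot→HubA→Port (+1); total 3.
Path Depot→Y3→Port (+1); total 4.
No residual Depot→Port path; max flow = 4.
Certifying cut of size 4: {Depot→HubB, Depot→Port, Depot→Y3, HubA→Port}.

4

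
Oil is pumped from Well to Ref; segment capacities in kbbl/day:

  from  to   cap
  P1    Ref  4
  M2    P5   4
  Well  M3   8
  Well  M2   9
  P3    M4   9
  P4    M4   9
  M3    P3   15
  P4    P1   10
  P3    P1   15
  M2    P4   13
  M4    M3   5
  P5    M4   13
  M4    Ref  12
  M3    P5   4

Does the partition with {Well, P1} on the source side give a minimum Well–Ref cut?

No — its capacity is 21, but the minimum cut has capacity 16.

Given cut capacity: 8 + 9 + 4 = 21.
Augment Well→M3→P5→M4→Ref: bottleneck 4, flow now 4.
Augment Well→M3→P3→P1→Ref: bottleneck 4, flow now 8.
Augment Well→M2→P5→M4→Ref: bottleneck 4, flow now 12.
Augment Well→M2→P4→M4→Ref: bottleneck 4, flow now 16.
No augmenting path remains; maximum flow = 16.
In the residual graph, reachable from Well: {Well, M3, M2, P5, P3, P4, P1, M4}.
Min-cut edges: P1→Ref (4), M4→Ref (12); capacity 4 + 12 = 16.
Cut capacity 21 exceeds the max flow 16, so it is not minimum.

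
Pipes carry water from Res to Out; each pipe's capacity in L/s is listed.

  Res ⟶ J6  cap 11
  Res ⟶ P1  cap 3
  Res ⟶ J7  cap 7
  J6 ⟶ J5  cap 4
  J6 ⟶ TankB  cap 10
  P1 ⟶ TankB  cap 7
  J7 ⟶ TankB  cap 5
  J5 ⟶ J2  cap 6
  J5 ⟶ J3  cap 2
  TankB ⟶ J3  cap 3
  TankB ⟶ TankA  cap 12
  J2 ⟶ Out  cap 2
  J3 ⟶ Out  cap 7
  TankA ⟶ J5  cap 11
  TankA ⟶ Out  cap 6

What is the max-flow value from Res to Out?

Augment Res→J6→J5→J2→Out: bottleneck 2, flow now 2.
Augment Res→J6→J5→J3→Out: bottleneck 2, flow now 4.
Augment Res→J6→TankB→J3→Out: bottleneck 3, flow now 7.
Augment Res→J6→TankB→TankA→Out: bottleneck 4, flow now 11.
Augment Res→P1→TankB→TankA→Out: bottleneck 2, flow now 13.
No augmenting path remains; maximum flow = 13.
In the residual graph, reachable from Res: {Res, J6, P1, J7, J5, TankB, J2, TankA}.
Min-cut edges: J5→J3 (2), TankB→J3 (3), J2→Out (2), TankA→Out (6); capacity 2 + 3 + 2 + 6 = 13.
This cut is saturated, so no flow can exceed 13.

13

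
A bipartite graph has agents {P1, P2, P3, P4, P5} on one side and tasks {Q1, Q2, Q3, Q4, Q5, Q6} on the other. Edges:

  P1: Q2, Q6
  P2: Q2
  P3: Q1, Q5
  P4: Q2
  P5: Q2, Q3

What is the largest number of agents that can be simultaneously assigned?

4

Unit-capacity flow: source→left, listed edges, right→sink; max matching = max flow.
Augmenting path P1→Q2 (+1); matched 1.
Augmenting path P3→Q1 (+1); matched 2.
Augmenting path P5→Q3 (+1); matched 3.
Augmenting path P2→Q2→P1→Q6 (+1); matched 4.
No augmenting path remains; maximum matching = 4.
König certificate: {P1, P3, P5, Q2} is a vertex cover of size 4 (every listed pair touches it), so no matching can be larger.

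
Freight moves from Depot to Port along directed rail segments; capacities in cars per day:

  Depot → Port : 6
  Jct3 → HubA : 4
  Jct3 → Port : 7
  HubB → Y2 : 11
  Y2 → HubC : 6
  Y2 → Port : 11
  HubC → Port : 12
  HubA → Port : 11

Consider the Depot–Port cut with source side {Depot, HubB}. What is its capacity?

Edges leaving {Depot, HubB}: Depot→Port (6), HubB→Y2 (11).
Cut capacity = 6 + 11 = 17.

17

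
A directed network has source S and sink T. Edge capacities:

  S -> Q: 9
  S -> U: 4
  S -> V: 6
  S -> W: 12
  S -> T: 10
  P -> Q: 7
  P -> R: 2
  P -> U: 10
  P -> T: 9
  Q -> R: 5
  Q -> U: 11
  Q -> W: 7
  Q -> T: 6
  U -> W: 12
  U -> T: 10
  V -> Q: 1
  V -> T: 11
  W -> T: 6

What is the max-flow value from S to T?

35

Augment S→T: bottleneck 10, flow now 10.
Augment S→Q→T: bottleneck 6, flow now 16.
Augment S→U→T: bottleneck 4, flow now 20.
Augment S→V→T: bottleneck 6, flow now 26.
Augment S→W→T: bottleneck 6, flow now 32.
Augment S→Q→U→T: bottleneck 3, flow now 35.
No augmenting path remains; maximum flow = 35.
In the residual graph, reachable from S: {S, W}.
Min-cut edges: S→Q (9), S→U (4), S→V (6), S→T (10), W→T (6); capacity 9 + 4 + 6 + 10 + 6 = 35.
This cut is saturated, so no flow can exceed 35.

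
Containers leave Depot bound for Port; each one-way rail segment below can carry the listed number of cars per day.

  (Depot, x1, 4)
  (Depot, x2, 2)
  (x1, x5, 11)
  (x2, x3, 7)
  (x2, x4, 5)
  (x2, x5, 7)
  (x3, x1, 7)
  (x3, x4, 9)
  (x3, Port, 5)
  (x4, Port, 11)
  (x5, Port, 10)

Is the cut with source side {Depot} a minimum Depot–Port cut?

Yes — it is a minimum cut (capacity 6).

Given cut capacity: 4 + 2 = 6.
Augment Depot→x1→x5→Port: bottleneck 4, flow now 4.
Augment Depot→x2→x3→Port: bottleneck 2, flow now 6.
No augmenting path remains; maximum flow = 6.
Cut capacity 6 equals the max flow, so it is a minimum cut.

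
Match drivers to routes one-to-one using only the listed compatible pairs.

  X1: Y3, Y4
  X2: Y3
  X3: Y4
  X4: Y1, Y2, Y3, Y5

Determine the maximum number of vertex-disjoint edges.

Unit-capacity flow: source→left, listed edges, right→sink; max matching = max flow.
Augmenting path X1→Y3 (+1); matched 1.
Augmenting path X3→Y4 (+1); matched 2.
Augmenting path X4→Y1 (+1); matched 3.
No augmenting path remains; maximum matching = 3.
König certificate: {X4, Y3, Y4} is a vertex cover of size 3 (every listed pair touches it), so no matching can be larger.

3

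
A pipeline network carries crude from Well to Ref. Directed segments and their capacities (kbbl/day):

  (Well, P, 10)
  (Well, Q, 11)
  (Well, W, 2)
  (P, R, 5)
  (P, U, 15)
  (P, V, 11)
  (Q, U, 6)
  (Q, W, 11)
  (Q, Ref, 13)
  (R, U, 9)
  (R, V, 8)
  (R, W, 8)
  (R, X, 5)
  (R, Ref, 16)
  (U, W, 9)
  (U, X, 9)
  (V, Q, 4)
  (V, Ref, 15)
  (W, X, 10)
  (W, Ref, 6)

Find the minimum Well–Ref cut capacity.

Augment Well→Q→Ref: bottleneck 11, flow now 11.
Augment Well→W→Ref: bottleneck 2, flow now 13.
Augment Well→P→R→Ref: bottleneck 5, flow now 18.
Augment Well→P→V→Ref: bottleneck 5, flow now 23.
No augmenting path remains; maximum flow = 23.
By max-flow min-cut, the minimum cut capacity equals the max flow.
In the residual graph, reachable from Well: {Well}.
Min-cut edges: Well→P (10), Well→Q (11), Well→W (2); capacity 10 + 11 + 2 = 23.

23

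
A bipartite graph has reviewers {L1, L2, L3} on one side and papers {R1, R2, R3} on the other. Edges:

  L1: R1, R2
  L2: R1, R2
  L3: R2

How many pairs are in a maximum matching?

Unit-capacity flow: source→left, listed edges, right→sink; max matching = max flow.
Augmenting path L1→R1 (+1); matched 1.
Augmenting path L2→R2 (+1); matched 2.
No augmenting path remains; maximum matching = 2.
König certificate: {R1, R2} is a vertex cover of size 2 (every listed pair touches it), so no matching can be larger.

2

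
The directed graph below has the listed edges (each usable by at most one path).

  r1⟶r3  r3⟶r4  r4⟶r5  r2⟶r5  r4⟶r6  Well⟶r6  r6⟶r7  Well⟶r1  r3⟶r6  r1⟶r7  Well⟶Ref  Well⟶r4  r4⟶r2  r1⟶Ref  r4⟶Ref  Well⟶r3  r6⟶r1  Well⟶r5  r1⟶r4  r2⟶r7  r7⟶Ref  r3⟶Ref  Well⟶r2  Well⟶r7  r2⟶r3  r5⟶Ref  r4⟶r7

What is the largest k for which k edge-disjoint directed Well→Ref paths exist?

Assign every edge capacity 1; by Menger, the answer equals the max flow.
Path Well→Ref (+1); total 1.
Path Well→r1→Ref (+1); total 2.
Path Well→r3→Ref (+1); total 3.
Path Well→r4→Ref (+1); total 4.
Path Well→r5→Ref (+1); total 5.
Path Well→r7→Ref (+1); total 6.
No residual Well→Ref path; max flow = 6.
Certifying cut of size 6: {Well→Ref, r1→Ref, r3→Ref, r4→Ref, r5→Ref, r7→Ref}.

6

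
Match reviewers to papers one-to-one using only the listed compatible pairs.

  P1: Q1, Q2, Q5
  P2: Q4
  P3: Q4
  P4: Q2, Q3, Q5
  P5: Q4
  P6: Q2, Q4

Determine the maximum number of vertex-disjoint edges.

4

Unit-capacity flow: source→left, listed edges, right→sink; max matching = max flow.
Augmenting path P1→Q1 (+1); matched 1.
Augmenting path P2→Q4 (+1); matched 2.
Augmenting path P4→Q2 (+1); matched 3.
Augmenting path P6→Q2→P4→Q3 (+1); matched 4.
No augmenting path remains; maximum matching = 4.
König certificate: {P1, P4, P6, Q4} is a vertex cover of size 4 (every listed pair touches it), so no matching can be larger.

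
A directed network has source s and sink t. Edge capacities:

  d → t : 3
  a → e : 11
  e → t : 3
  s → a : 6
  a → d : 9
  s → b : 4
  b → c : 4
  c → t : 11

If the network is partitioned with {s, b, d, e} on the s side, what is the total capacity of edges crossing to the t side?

16

Edges leaving {s, b, d, e}: s→a (6), b→c (4), d→t (3), e→t (3).
Cut capacity = 6 + 4 + 3 + 3 = 16.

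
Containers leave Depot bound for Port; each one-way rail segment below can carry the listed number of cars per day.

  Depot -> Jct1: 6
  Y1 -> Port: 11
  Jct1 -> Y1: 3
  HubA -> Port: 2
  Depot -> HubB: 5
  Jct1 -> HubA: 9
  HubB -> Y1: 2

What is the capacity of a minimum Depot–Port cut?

7

Augment Depot→HubB→Y1→Port: bottleneck 2, flow now 2.
Augment Depot→Jct1→Y1→Port: bottleneck 3, flow now 5.
Augment Depot→Jct1→HubA→Port: bottleneck 2, flow now 7.
No augmenting path remains; maximum flow = 7.
By max-flow min-cut, the minimum cut capacity equals the max flow.
In the residual graph, reachable from Depot: {Depot, HubB, Jct1, HubA}.
Min-cut edges: HubB→Y1 (2), Jct1→Y1 (3), HubA→Port (2); capacity 2 + 3 + 2 = 7.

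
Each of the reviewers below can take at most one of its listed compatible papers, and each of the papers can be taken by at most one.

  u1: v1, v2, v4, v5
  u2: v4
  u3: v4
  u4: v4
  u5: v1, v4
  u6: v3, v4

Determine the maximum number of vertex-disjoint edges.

4

Unit-capacity flow: source→left, listed edges, right→sink; max matching = max flow.
Augmenting path u1→v1 (+1); matched 1.
Augmenting path u2→v4 (+1); matched 2.
Augmenting path u6→v3 (+1); matched 3.
Augmenting path u5→v1→u1→v2 (+1); matched 4.
No augmenting path remains; maximum matching = 4.
König certificate: {u1, u5, u6, v4} is a vertex cover of size 4 (every listed pair touches it), so no matching can be larger.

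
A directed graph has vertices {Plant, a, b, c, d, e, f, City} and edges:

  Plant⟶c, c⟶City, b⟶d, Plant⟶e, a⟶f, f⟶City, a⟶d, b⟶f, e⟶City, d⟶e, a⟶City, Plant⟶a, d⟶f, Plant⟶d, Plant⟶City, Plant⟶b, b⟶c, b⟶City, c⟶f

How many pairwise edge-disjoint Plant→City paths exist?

6

Assign every edge capacity 1; by Menger, the answer equals the max flow.
Path Plant→City (+1); total 1.
Path Plant→a→City (+1); total 2.
Path Plant→b→City (+1); total 3.
Path Plant→c→City (+1); total 4.
Path Plant→e→City (+1); total 5.
Path Plant→d→f→City (+1); total 6.
No residual Plant→City path; max flow = 6.
Certifying cut of size 6: {Plant→City, Plant→a, Plant→b, Plant→c, Plant→d, Plant→e}.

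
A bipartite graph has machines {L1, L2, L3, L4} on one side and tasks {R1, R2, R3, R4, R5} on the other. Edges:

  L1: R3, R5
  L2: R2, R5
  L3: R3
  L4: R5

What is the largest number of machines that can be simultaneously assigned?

3

Unit-capacity flow: source→left, listed edges, right→sink; max matching = max flow.
Augmenting path L1→R3 (+1); matched 1.
Augmenting path L2→R2 (+1); matched 2.
Augmenting path L4→R5 (+1); matched 3.
No augmenting path remains; maximum matching = 3.
König certificate: {L2, R3, R5} is a vertex cover of size 3 (every listed pair touches it), so no matching can be larger.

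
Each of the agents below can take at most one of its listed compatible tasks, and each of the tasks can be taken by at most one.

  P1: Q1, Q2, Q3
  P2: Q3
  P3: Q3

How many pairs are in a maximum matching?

Unit-capacity flow: source→left, listed edges, right→sink; max matching = max flow.
Augmenting path P1→Q1 (+1); matched 1.
Augmenting path P2→Q3 (+1); matched 2.
No augmenting path remains; maximum matching = 2.
König certificate: {P1, Q3} is a vertex cover of size 2 (every listed pair touches it), so no matching can be larger.

2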